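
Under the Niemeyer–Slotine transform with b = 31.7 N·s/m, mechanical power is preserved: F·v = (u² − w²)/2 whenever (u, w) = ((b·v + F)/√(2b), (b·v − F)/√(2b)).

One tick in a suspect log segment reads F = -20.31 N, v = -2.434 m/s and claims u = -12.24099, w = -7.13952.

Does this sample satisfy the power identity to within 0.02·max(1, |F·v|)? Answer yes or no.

F·v = (-20.31)×(-2.434) = 49.43454 W.
(u² − w²)/2 = (149.84184 − 50.97275)/2 = 49.43455 W.
|Δ| = 0.00001;  2% of max(1, |F·v|) = 0.98869.

yes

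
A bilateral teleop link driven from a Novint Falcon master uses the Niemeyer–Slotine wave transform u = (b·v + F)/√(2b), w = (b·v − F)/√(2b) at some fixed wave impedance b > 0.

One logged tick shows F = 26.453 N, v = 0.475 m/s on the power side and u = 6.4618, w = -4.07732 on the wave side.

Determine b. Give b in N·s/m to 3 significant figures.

b = 12.6 N·s/m

u + w = 2.38448;  u + w = √(2b)·v, so √(2b) = 2.38448/0.475 = 5.01996.
b = (√(2b))²/2 = 25.19998/2 = 12.59999.
(Check via u − w = 2F/√(2b): u − w = 10.53912, 2F/√(2b) = 10.53913.)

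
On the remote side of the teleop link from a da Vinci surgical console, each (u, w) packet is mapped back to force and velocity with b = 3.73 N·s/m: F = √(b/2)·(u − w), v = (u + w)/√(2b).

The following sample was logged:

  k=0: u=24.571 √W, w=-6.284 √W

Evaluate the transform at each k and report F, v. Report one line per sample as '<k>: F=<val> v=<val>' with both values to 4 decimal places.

0: F=42.1371 v=6.6953

k=0: u−w=30.8550, u+w=18.2870; √(b/2)=1.3657, √(2b)=2.7313; F=1.3657×30.855=42.1371, v=18.2870/2.7313=6.6953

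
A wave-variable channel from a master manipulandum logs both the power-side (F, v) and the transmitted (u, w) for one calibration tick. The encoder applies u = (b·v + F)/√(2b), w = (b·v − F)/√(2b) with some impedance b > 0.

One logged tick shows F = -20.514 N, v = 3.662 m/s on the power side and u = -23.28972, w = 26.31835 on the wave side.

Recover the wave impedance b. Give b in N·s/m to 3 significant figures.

b = 0.342 N·s/m

u + w = 3.02863;  u + w = √(2b)·v, so √(2b) = 3.02863/3.662 = 0.82704.
b = (√(2b))²/2 = 0.68400/2 = 0.34200.
(Check via u − w = 2F/√(2b): u − w = -49.60807, 2F/√(2b) = -49.60809.)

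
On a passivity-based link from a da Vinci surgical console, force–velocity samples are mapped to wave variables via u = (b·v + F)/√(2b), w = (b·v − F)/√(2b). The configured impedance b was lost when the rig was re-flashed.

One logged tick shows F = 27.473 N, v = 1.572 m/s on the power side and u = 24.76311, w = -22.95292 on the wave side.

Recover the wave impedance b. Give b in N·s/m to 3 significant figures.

b = 0.663 N·s/m

u + w = 1.81019;  u + w = √(2b)·v, so √(2b) = 1.81019/1.572 = 1.15152.
b = (√(2b))²/2 = 1.32600/2 = 0.66300.
(Check via u − w = 2F/√(2b): u − w = 47.71603, 2F/√(2b) = 47.71605.)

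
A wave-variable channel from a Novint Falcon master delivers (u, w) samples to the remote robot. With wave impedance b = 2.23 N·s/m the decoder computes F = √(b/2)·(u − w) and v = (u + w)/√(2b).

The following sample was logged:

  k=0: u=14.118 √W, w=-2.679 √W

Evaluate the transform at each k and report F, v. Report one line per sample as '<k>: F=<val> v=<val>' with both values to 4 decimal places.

0: F=17.7366 v=5.4165

k=0: u−w=16.7970, u+w=11.4390; √(b/2)=1.0559, √(2b)=2.1119; F=1.0559×16.797=17.7366, v=11.4390/2.1119=5.4165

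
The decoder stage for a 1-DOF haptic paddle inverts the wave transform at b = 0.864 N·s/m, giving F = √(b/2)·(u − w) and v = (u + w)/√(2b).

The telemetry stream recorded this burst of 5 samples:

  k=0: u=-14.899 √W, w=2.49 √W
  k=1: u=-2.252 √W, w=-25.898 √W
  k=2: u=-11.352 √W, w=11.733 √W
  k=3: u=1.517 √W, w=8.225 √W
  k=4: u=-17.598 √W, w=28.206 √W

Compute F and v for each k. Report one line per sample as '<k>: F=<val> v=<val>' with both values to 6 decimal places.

k=0: u−w=-17.389000, u+w=-12.409000; √(b/2)=0.657267, √(2b)=1.314534; F=0.657267×(-17.389)=-11.429217, v=-12.409000/1.314534=-9.439846
k=1: u−w=23.646000, u+w=-28.150000; √(b/2)=0.657267, √(2b)=1.314534; F=0.657267×23.646=15.541737, v=-28.150000/1.314534=-21.414431
k=2: u−w=-23.085000, u+w=0.381000; √(b/2)=0.657267, √(2b)=1.314534; F=0.657267×(-23.085)=-15.173010, v=0.381000/1.314534=0.289837
k=3: u−w=-6.708000, u+w=9.742000; √(b/2)=0.657267, √(2b)=1.314534; F=0.657267×(-6.708)=-4.408947, v=9.742000/1.314534=7.410990
k=4: u−w=-45.804000, u+w=10.608000; √(b/2)=0.657267, √(2b)=1.314534; F=0.657267×(-45.804)=-30.105461, v=10.608000/1.314534=8.069779

0: F=-11.429217 v=-9.439846
1: F=15.541737 v=-21.414431
2: F=-15.173010 v=0.289837
3: F=-4.408947 v=7.410990
4: F=-30.105461 v=8.069779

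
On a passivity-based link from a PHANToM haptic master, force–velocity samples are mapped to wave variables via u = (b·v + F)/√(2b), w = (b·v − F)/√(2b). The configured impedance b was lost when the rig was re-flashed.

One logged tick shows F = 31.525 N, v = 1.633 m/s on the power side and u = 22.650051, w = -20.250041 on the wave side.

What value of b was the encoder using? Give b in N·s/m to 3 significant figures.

u + w = 2.400010;  u + w = √(2b)·v, so √(2b) = 2.400010/1.633 = 1.469694.
b = (√(2b))²/2 = 2.160000/2 = 1.080000.
(Check via u − w = 2F/√(2b): u − w = 42.900092, 2F/√(2b) = 42.900092.)

b = 1.08 N·s/m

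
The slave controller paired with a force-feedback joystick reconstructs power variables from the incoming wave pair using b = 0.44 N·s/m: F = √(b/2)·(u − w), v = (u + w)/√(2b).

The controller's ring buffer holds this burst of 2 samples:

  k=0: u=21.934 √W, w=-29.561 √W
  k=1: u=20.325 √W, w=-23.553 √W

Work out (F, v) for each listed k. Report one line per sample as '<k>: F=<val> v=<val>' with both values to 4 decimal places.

0: F=24.1533 v=-8.1304
1: F=20.5806 v=-3.4411

k=0: u−w=51.4950, u+w=-7.6270; √(b/2)=0.4690, √(2b)=0.9381; F=0.4690×51.495=24.1533, v=-7.6270/0.9381=-8.1304
k=1: u−w=43.8780, u+w=-3.2280; √(b/2)=0.4690, √(2b)=0.9381; F=0.4690×43.878=20.5806, v=-3.2280/0.9381=-3.4411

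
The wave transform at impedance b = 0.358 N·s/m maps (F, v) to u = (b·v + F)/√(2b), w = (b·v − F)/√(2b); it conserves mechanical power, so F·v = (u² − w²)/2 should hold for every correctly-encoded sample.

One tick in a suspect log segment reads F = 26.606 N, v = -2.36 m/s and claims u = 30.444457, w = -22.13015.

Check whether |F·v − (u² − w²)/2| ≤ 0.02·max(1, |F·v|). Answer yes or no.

F·v = 26.606×(-2.36) = -62.790160 W.
(u² − w²)/2 = (926.864962 − 489.743539)/2 = 218.560712 W.
|Δ| = 281.350872;  2% of max(1, |F·v|) = 1.255803.

no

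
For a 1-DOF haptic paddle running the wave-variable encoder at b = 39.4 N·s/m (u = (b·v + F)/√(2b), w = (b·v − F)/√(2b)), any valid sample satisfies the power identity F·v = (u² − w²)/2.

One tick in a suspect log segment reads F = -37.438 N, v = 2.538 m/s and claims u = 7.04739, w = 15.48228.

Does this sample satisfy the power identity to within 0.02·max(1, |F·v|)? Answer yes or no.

F·v = (-37.438)×2.538 = -95.0176 W.
(u² − w²)/2 = (49.6657 − 239.7010)/2 = -95.0176 W.
|Δ| = 0.0000;  2% of max(1, |F·v|) = 1.9004.

yes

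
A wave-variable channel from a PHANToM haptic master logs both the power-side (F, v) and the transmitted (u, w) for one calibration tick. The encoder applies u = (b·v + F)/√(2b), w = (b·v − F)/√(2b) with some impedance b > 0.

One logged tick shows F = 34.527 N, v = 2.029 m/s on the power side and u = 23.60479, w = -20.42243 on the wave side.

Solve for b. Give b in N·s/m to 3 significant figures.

b = 1.23 N·s/m

u + w = 3.1824;  u + w = √(2b)·v, so √(2b) = 3.1824/2.029 = 1.5684.
b = (√(2b))²/2 = 2.4600/2 = 1.2300.
(Check via u − w = 2F/√(2b): u − w = 44.0272, 2F/√(2b) = 44.0273.)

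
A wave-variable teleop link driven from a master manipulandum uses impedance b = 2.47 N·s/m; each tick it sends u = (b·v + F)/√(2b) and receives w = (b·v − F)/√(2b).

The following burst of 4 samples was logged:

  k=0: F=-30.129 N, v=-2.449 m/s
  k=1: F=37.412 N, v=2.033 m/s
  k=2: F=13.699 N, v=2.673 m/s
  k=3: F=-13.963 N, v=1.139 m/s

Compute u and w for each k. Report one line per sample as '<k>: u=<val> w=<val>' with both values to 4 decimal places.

k=0: b·v=2.47×(-2.449)=-6.0490; √(2b)=2.2226; u=(-6.0490+(-30.129))/2.2226=-16.2773, w=(-6.0490−(-30.129))/2.2226=10.8341
k=1: b·v=2.47×2.033=5.0215; √(2b)=2.2226; u=(5.0215+37.412)/2.2226=19.0917, w=(5.0215−37.412)/2.2226=-14.5732
k=2: b·v=2.47×2.673=6.6023; √(2b)=2.2226; u=(6.6023+13.699)/2.2226=9.1340, w=(6.6023−13.699)/2.2226=-3.1930
k=3: b·v=2.47×1.139=2.8133; √(2b)=2.2226; u=(2.8133+(-13.963))/2.2226=-5.0165, w=(2.8133−(-13.963))/2.2226=7.5480

0: u=-16.2773 w=10.8341
1: u=19.0917 w=-14.5732
2: u=9.1340 w=-3.1930
3: u=-5.0165 w=7.5480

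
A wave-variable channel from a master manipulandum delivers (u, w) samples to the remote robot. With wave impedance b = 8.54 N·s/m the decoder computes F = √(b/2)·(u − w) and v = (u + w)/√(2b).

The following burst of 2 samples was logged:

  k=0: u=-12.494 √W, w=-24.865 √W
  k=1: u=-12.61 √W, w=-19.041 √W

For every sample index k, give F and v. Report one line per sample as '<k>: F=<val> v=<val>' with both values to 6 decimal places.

k=0: u−w=12.371000, u+w=-37.359000; √(b/2)=2.066398, √(2b)=4.132796; F=2.066398×12.371=25.563408, v=-37.359000/4.132796=-9.039644
k=1: u−w=6.431000, u+w=-31.651000; √(b/2)=2.066398, √(2b)=4.132796; F=2.066398×6.431=13.289004, v=-31.651000/4.132796=-7.658496

0: F=25.563408 v=-9.039644
1: F=13.289004 v=-7.658496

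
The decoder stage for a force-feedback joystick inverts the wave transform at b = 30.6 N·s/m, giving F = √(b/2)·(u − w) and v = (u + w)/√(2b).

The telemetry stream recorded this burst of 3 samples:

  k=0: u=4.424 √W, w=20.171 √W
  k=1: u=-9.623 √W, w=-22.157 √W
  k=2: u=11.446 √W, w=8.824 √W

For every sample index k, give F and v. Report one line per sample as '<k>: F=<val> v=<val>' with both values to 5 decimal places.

k=0: u−w=-15.74700, u+w=24.59500; √(b/2)=3.91152, √(2b)=7.82304; F=3.91152×(-15.747)=-61.59473, v=24.59500/7.82304=3.14392
k=1: u−w=12.53400, u+w=-31.78000; √(b/2)=3.91152, √(2b)=7.82304; F=3.91152×12.534=49.02701, v=-31.78000/7.82304=-4.06236
k=2: u−w=2.62200, u+w=20.27000; √(b/2)=3.91152, √(2b)=7.82304; F=3.91152×2.622=10.25601, v=20.27000/7.82304=2.59106

0: F=-61.59473 v=3.14392
1: F=49.02701 v=-4.06236
2: F=10.25601 v=2.59106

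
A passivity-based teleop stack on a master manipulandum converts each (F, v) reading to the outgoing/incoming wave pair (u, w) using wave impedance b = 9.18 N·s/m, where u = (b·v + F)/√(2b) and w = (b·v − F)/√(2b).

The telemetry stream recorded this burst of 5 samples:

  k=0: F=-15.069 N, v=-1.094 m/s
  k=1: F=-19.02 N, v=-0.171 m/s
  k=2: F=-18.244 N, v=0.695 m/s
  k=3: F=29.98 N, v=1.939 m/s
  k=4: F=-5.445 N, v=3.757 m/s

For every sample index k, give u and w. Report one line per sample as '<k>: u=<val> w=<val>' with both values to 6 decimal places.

0: u=-5.860620 w=1.172987
1: u=-4.805243 w=4.072533
2: u=-2.768797 w=5.746773
3: u=11.150902 w=-2.842564
4: u=6.778350 w=9.319858

k=0: b·v=9.18×(-1.094)=-10.042920; √(2b)=4.284857; u=(-10.042920+(-15.069))/4.284857=-5.860620, w=(-10.042920−(-15.069))/4.284857=1.172987
k=1: b·v=9.18×(-0.171)=-1.569780; √(2b)=4.284857; u=(-1.569780+(-19.02))/4.284857=-4.805243, w=(-1.569780−(-19.02))/4.284857=4.072533
k=2: b·v=9.18×0.695=6.380100; √(2b)=4.284857; u=(6.380100+(-18.244))/4.284857=-2.768797, w=(6.380100−(-18.244))/4.284857=5.746773
k=3: b·v=9.18×1.939=17.800020; √(2b)=4.284857; u=(17.800020+29.98)/4.284857=11.150902, w=(17.800020−29.98)/4.284857=-2.842564
k=4: b·v=9.18×3.757=34.489260; √(2b)=4.284857; u=(34.489260+(-5.445))/4.284857=6.778350, w=(34.489260−(-5.445))/4.284857=9.319858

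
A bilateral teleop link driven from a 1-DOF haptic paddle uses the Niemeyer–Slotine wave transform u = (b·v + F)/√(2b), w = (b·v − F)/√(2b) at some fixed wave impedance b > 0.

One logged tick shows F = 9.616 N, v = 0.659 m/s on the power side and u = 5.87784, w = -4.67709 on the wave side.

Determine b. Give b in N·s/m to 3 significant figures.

u + w = 1.20075;  u + w = √(2b)·v, so √(2b) = 1.20075/0.659 = 1.82208.
b = (√(2b))²/2 = 3.31997/2 = 1.65999.
(Check via u − w = 2F/√(2b): u − w = 10.55493, 2F/√(2b) = 10.55498.)

b = 1.66 N·s/m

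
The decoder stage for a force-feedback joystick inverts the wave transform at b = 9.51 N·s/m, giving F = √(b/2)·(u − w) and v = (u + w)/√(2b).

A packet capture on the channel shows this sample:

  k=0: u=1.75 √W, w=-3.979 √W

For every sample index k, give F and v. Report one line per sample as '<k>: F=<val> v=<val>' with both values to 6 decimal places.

0: F=12.492636 v=-0.511099

k=0: u−w=5.729000, u+w=-2.229000; √(b/2)=2.180596, √(2b)=4.361192; F=2.180596×5.729=12.492636, v=-2.229000/4.361192=-0.511099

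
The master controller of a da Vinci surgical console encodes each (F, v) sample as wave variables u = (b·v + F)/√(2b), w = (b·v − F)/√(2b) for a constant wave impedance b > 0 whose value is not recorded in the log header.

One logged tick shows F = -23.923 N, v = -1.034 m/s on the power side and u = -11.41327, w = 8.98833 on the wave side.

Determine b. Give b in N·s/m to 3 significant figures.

b = 2.75 N·s/m

u + w = -2.4249;  u + w = √(2b)·v, so √(2b) = -2.4249/(-1.034) = 2.3452.
b = (√(2b))²/2 = 5.5000/2 = 2.7500.
(Check via u − w = 2F/√(2b): u − w = -20.4016, 2F/√(2b) = -20.4016.)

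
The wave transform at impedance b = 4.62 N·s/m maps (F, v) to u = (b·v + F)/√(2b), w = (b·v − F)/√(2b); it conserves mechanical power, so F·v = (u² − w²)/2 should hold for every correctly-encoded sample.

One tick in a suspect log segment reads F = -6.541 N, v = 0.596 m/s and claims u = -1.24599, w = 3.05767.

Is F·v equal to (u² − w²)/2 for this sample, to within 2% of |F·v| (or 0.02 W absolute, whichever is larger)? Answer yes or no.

F·v = (-6.541)×0.596 = -3.8984 W.
(u² − w²)/2 = (1.5525 − 9.3493)/2 = -3.8984 W.
|Δ| = 0.0000;  2% of max(1, |F·v|) = 0.0780.

yes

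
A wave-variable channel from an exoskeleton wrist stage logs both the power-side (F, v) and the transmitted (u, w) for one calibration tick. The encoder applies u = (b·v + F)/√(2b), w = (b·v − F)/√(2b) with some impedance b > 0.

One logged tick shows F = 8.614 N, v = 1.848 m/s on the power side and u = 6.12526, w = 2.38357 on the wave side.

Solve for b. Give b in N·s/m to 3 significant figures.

b = 10.6 N·s/m

u + w = 8.5088;  u + w = √(2b)·v, so √(2b) = 8.5088/1.848 = 4.6043.
b = (√(2b))²/2 = 21.2000/2 = 10.6000.
(Check via u − w = 2F/√(2b): u − w = 3.7417, 2F/√(2b) = 3.7417.)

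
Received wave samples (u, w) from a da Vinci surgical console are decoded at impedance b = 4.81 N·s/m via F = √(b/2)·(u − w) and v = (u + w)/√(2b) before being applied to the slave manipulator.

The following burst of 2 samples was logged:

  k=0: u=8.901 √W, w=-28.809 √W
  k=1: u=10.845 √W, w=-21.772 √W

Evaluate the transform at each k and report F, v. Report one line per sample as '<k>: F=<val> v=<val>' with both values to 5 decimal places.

k=0: u−w=37.71000, u+w=-19.90800; √(b/2)=1.55081, √(2b)=3.10161; F=1.55081×37.71=58.48090, v=-19.90800/3.10161=-6.41860
k=1: u−w=32.61700, u+w=-10.92700; √(b/2)=1.55081, √(2b)=3.10161; F=1.55081×32.617=50.58265, v=-10.92700/3.10161=-3.52301

0: F=58.48090 v=-6.41860
1: F=50.58265 v=-3.52301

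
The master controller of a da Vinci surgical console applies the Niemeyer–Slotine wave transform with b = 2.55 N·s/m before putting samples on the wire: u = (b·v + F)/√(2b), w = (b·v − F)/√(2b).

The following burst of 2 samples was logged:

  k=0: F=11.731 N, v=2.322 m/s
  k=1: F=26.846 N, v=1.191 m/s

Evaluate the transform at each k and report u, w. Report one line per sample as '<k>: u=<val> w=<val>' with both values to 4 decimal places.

k=0: b·v=2.55×2.322=5.9211; √(2b)=2.2583; u=(5.9211+11.731)/2.2583=7.8165, w=(5.9211−11.731)/2.2583=-2.5727
k=1: b·v=2.55×1.191=3.0370; √(2b)=2.2583; u=(3.0370+26.846)/2.2583=13.2324, w=(3.0370−26.846)/2.2583=-10.5428

0: u=7.8165 w=-2.5727
1: u=13.2324 w=-10.5428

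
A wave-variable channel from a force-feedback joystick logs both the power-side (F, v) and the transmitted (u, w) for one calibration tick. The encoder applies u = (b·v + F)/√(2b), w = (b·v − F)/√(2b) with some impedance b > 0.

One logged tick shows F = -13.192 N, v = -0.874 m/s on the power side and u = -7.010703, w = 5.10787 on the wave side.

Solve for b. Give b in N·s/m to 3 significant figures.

u + w = -1.902833;  u + w = √(2b)·v, so √(2b) = -1.902833/(-0.874) = 2.177154.
b = (√(2b))²/2 = 4.740002/2 = 2.370001.
(Check via u − w = 2F/√(2b): u − w = -12.118573, 2F/√(2b) = -12.118571.)

b = 2.37 N·s/m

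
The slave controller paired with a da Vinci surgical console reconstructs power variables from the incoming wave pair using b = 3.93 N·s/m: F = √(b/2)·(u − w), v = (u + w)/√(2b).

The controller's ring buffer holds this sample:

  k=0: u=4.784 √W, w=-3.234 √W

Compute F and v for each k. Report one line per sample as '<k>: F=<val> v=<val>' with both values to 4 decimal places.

k=0: u−w=8.0180, u+w=1.5500; √(b/2)=1.4018, √(2b)=2.8036; F=1.4018×8.018=11.2395, v=1.5500/2.8036=0.5529

0: F=11.2395 v=0.5529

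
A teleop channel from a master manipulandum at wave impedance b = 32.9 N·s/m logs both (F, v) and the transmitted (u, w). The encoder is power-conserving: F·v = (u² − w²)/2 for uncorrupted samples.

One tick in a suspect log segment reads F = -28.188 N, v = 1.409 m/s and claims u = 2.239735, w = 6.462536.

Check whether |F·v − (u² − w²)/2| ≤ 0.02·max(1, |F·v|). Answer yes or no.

no

F·v = (-28.188)×1.409 = -39.716892 W.
(u² − w²)/2 = (5.016413 − 41.764372)/2 = -18.373979 W.
|Δ| = 21.342913;  2% of max(1, |F·v|) = 0.794338.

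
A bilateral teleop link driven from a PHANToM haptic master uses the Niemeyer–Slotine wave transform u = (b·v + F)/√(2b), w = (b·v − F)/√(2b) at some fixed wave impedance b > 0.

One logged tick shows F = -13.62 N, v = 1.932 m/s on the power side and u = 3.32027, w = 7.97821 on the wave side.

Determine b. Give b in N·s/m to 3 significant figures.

u + w = 11.2985;  u + w = √(2b)·v, so √(2b) = 11.2985/1.932 = 5.8481.
b = (√(2b))²/2 = 34.2000/2 = 17.1000.
(Check via u − w = 2F/√(2b): u − w = -4.6579, 2F/√(2b) = -4.6579.)

b = 17.1 N·s/m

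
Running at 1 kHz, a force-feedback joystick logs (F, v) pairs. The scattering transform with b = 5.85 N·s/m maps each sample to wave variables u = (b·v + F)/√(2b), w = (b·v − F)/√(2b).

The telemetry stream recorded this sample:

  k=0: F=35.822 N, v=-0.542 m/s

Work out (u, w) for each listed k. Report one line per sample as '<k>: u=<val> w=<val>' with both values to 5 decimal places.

0: u=9.54569 w=-11.39962

k=0: b·v=5.85×(-0.542)=-3.17070; √(2b)=3.42053; u=(-3.17070+35.822)/3.42053=9.54569, w=(-3.17070−35.822)/3.42053=-11.39962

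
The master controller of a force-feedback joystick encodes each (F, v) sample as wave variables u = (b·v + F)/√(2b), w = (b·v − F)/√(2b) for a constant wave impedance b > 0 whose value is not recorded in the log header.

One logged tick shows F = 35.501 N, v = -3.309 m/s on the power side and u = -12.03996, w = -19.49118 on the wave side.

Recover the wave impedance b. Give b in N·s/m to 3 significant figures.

b = 45.4 N·s/m

u + w = -31.53114;  u + w = √(2b)·v, so √(2b) = -31.53114/(-3.309) = 9.52890.
b = (√(2b))²/2 = 90.79999/2 = 45.40000.
(Check via u − w = 2F/√(2b): u − w = 7.45122, 2F/√(2b) = 7.45122.)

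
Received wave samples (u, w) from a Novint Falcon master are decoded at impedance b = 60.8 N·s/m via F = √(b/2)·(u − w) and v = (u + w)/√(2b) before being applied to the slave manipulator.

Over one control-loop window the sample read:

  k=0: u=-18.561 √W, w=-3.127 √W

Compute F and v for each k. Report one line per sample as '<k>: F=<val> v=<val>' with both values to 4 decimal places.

k=0: u−w=-15.4340, u+w=-21.6880; √(b/2)=5.5136, √(2b)=11.0272; F=5.5136×(-15.434)=-85.0972, v=-21.6880/11.0272=-1.9668

0: F=-85.0972 v=-1.9668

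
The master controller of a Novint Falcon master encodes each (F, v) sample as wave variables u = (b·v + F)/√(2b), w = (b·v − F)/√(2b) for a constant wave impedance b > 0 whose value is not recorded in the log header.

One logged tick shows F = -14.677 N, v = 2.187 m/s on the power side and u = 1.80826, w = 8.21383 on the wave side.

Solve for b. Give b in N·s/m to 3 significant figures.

b = 10.5 N·s/m

u + w = 10.02209;  u + w = √(2b)·v, so √(2b) = 10.02209/2.187 = 4.58257.
b = (√(2b))²/2 = 20.99999/2 = 10.49999.
(Check via u − w = 2F/√(2b): u − w = -6.40557, 2F/√(2b) = -6.40557.)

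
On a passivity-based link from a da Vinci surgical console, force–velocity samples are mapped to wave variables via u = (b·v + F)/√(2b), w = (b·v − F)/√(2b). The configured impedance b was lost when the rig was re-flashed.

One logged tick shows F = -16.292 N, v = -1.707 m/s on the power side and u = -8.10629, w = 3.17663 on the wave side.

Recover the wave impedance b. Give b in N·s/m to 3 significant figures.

b = 4.17 N·s/m

u + w = -4.9297;  u + w = √(2b)·v, so √(2b) = -4.9297/(-1.707) = 2.8879.
b = (√(2b))²/2 = 8.3400/2 = 4.1700.
(Check via u − w = 2F/√(2b): u − w = -11.2829, 2F/√(2b) = -11.2829.)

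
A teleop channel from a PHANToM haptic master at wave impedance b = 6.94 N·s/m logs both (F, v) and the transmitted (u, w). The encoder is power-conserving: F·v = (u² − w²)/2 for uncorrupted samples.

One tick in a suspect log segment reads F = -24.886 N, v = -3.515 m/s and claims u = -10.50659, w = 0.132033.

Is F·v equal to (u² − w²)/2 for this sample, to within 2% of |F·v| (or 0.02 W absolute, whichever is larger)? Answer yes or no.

F·v = (-24.886)×(-3.515) = 87.474290 W.
(u² − w²)/2 = (110.388433 − 0.017433)/2 = 55.185500 W.
|Δ| = 32.288790;  2% of max(1, |F·v|) = 1.749486.

no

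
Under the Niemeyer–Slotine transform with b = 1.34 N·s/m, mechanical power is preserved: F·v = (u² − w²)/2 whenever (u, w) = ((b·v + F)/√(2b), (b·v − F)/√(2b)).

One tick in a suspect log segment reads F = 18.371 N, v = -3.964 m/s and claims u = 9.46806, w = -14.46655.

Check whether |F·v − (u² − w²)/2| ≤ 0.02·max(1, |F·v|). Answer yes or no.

no

F·v = 18.371×(-3.964) = -72.82264 W.
(u² − w²)/2 = (89.64416 − 209.28107)/2 = -59.81845 W.
|Δ| = 13.00419;  2% of max(1, |F·v|) = 1.45645.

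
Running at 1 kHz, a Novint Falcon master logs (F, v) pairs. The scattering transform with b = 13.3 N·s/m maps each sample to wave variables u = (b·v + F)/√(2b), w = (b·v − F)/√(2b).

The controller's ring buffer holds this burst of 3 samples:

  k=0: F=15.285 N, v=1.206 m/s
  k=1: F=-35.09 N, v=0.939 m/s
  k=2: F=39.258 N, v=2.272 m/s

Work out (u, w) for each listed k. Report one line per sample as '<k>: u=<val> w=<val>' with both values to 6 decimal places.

k=0: b·v=13.3×1.206=16.039800; √(2b)=5.157519; u=(16.039800+15.285)/5.157519=6.073618, w=(16.039800−15.285)/5.157519=0.146349
k=1: b·v=13.3×0.939=12.488700; √(2b)=5.157519; u=(12.488700+(-35.09))/5.157519=-4.382204, w=(12.488700−(-35.09))/5.157519=9.225114
k=2: b·v=13.3×2.272=30.217600; √(2b)=5.157519; u=(30.217600+39.258)/5.157519=13.470741, w=(30.217600−39.258)/5.157519=-1.752858

0: u=6.073618 w=0.146349
1: u=-4.382204 w=9.225114
2: u=13.470741 w=-1.752858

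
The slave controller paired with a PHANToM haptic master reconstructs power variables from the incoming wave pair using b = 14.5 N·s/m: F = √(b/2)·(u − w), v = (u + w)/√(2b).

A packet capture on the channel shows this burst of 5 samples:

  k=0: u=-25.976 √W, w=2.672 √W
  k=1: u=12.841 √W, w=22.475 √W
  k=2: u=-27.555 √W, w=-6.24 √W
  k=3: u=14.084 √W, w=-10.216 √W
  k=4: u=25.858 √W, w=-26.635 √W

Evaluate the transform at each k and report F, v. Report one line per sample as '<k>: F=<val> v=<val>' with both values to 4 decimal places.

k=0: u−w=-28.6480, u+w=-23.3040; √(b/2)=2.6926, √(2b)=5.3852; F=2.6926×(-28.648)=-77.1371, v=-23.3040/5.3852=-4.3274
k=1: u−w=-9.6340, u+w=35.3160; √(b/2)=2.6926, √(2b)=5.3852; F=2.6926×(-9.634)=-25.9403, v=35.3160/5.3852=6.5580
k=2: u−w=-21.3150, u+w=-33.7950; √(b/2)=2.6926, √(2b)=5.3852; F=2.6926×(-21.315)=-57.3924, v=-33.7950/5.3852=-6.2756
k=3: u−w=24.3000, u+w=3.8680; √(b/2)=2.6926, √(2b)=5.3852; F=2.6926×24.3=65.4298, v=3.8680/5.3852=0.7183
k=4: u−w=52.4930, u+w=-0.7770; √(b/2)=2.6926, √(2b)=5.3852; F=2.6926×52.493=141.3417, v=-0.7770/5.3852=-0.1443

0: F=-77.1371 v=-4.3274
1: F=-25.9403 v=6.5580
2: F=-57.3924 v=-6.2756
3: F=65.4298 v=0.7183
4: F=141.3417 v=-0.1443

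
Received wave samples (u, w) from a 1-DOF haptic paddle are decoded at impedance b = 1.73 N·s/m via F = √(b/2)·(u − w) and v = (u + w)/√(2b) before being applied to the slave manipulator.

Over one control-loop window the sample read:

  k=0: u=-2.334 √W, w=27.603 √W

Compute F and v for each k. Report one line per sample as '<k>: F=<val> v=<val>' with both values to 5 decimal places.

0: F=-27.84302 v=13.58470

k=0: u−w=-29.93700, u+w=25.26900; √(b/2)=0.93005, √(2b)=1.86011; F=0.93005×(-29.937)=-27.84302, v=25.26900/1.86011=13.58470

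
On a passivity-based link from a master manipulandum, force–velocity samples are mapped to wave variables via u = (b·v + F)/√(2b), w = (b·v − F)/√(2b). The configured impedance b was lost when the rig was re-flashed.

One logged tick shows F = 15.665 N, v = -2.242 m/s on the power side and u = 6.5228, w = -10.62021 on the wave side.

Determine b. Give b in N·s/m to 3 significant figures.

b = 1.67 N·s/m

u + w = -4.09741;  u + w = √(2b)·v, so √(2b) = -4.09741/(-2.242) = 1.82757.
b = (√(2b))²/2 = 3.34001/2 = 1.67000.
(Check via u − w = 2F/√(2b): u − w = 17.14301, 2F/√(2b) = 17.14299.)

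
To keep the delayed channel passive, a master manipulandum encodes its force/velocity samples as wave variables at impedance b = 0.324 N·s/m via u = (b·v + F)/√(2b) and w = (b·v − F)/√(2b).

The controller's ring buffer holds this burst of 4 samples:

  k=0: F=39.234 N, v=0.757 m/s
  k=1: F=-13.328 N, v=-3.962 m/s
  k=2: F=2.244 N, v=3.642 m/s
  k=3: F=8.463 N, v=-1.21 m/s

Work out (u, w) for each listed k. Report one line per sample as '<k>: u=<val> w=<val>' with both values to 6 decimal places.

k=0: b·v=0.324×0.757=0.245268; √(2b)=0.804984; u=(0.245268+39.234)/0.804984=49.043515, w=(0.245268−39.234)/0.804984=-48.434142
k=1: b·v=0.324×(-3.962)=-1.283688; √(2b)=0.804984; u=(-1.283688+(-13.328))/0.804984=-18.151515, w=(-1.283688−(-13.328))/0.804984=14.962167
k=2: b·v=0.324×3.642=1.180008; √(2b)=0.804984; u=(1.180008+2.244)/0.804984=4.253508, w=(1.180008−2.244)/0.804984=-1.321755
k=3: b·v=0.324×(-1.21)=-0.392040; √(2b)=0.804984; u=(-0.392040+8.463)/0.804984=10.026231, w=(-0.392040−8.463)/0.804984=-11.000262

0: u=49.043515 w=-48.434142
1: u=-18.151515 w=14.962167
2: u=4.253508 w=-1.321755
3: u=10.026231 w=-11.000262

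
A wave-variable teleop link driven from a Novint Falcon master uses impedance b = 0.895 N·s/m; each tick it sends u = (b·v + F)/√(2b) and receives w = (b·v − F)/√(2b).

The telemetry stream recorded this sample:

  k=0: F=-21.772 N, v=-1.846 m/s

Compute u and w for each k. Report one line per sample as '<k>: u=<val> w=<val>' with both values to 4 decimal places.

k=0: b·v=0.895×(-1.846)=-1.6522; √(2b)=1.3379; u=(-1.6522+(-21.772))/1.3379=-17.5080, w=(-1.6522−(-21.772))/1.3379=15.0383

0: u=-17.5080 w=15.0383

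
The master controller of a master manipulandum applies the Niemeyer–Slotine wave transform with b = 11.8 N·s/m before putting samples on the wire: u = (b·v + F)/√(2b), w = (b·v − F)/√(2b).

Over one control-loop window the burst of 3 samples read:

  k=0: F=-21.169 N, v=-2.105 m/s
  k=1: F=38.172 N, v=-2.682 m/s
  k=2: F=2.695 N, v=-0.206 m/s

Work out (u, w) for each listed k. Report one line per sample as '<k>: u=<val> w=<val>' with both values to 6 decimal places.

0: u=-9.470597 w=-0.755458
1: u=1.343026 w=-14.372137
2: u=0.054385 w=-1.055129

k=0: b·v=11.8×(-2.105)=-24.839000; √(2b)=4.857983; u=(-24.839000+(-21.169))/4.857983=-9.470597, w=(-24.839000−(-21.169))/4.857983=-0.755458
k=1: b·v=11.8×(-2.682)=-31.647600; √(2b)=4.857983; u=(-31.647600+38.172)/4.857983=1.343026, w=(-31.647600−38.172)/4.857983=-14.372137
k=2: b·v=11.8×(-0.206)=-2.430800; √(2b)=4.857983; u=(-2.430800+2.695)/4.857983=0.054385, w=(-2.430800−2.695)/4.857983=-1.055129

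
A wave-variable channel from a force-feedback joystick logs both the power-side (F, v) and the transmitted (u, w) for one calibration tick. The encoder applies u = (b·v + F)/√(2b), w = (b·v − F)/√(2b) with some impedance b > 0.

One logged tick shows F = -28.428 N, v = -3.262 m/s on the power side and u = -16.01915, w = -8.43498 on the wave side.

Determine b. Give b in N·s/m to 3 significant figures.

u + w = -24.45413;  u + w = √(2b)·v, so √(2b) = -24.45413/(-3.262) = 7.49667.
b = (√(2b))²/2 = 56.20003/2 = 28.10001.
(Check via u − w = 2F/√(2b): u − w = -7.58417, 2F/√(2b) = -7.58417.)

b = 28.1 N·s/m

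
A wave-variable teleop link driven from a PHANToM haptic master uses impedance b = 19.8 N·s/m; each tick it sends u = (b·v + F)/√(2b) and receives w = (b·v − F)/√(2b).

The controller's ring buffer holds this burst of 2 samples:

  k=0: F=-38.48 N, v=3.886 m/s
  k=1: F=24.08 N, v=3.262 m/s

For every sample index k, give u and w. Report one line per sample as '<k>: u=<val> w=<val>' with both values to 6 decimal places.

k=0: b·v=19.8×3.886=76.942800; √(2b)=6.292853; u=(76.942800+(-38.48))/6.292853=6.112140, w=(76.942800−(-38.48))/6.292853=18.341887
k=1: b·v=19.8×3.262=64.587600; √(2b)=6.292853; u=(64.587600+24.08)/6.292853=14.090207, w=(64.587600−24.08)/6.292853=6.437080

0: u=6.112140 w=18.341887
1: u=14.090207 w=6.437080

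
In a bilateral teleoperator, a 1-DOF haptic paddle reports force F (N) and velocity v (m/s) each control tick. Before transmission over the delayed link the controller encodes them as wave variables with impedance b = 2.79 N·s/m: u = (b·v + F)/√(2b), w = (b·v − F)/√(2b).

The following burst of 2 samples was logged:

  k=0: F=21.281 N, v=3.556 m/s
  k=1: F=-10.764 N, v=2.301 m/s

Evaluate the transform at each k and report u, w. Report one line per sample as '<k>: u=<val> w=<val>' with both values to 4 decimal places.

k=0: b·v=2.79×3.556=9.9212; √(2b)=2.3622; u=(9.9212+21.281)/2.3622=13.2090, w=(9.9212−21.281)/2.3622=-4.8090
k=1: b·v=2.79×2.301=6.4198; √(2b)=2.3622; u=(6.4198+(-10.764))/2.3622=-1.8391, w=(6.4198−(-10.764))/2.3622=7.2745

0: u=13.2090 w=-4.8090
1: u=-1.8391 w=7.2745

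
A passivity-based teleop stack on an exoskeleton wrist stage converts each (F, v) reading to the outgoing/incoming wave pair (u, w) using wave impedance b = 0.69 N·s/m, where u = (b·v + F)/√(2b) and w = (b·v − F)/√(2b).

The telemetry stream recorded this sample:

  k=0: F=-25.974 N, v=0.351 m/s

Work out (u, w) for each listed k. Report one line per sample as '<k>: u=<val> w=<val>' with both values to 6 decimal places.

0: u=-21.904371 w=22.316703

k=0: b·v=0.69×0.351=0.242190; √(2b)=1.174734; u=(0.242190+(-25.974))/1.174734=-21.904371, w=(0.242190−(-25.974))/1.174734=22.316703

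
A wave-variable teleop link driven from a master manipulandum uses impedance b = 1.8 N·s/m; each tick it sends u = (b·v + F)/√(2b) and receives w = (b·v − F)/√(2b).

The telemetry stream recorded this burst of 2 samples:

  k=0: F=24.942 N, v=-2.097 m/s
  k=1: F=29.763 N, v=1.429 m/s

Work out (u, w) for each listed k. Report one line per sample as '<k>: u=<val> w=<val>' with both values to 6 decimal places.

k=0: b·v=1.8×(-2.097)=-3.774600; √(2b)=1.897367; u=(-3.774600+24.942)/1.897367=11.156199, w=(-3.774600−24.942)/1.897367=-15.134977
k=1: b·v=1.8×1.429=2.572200; √(2b)=1.897367; u=(2.572200+29.763)/1.897367=17.042147, w=(2.572200−29.763)/1.897367=-14.330810

0: u=11.156199 w=-15.134977
1: u=17.042147 w=-14.330810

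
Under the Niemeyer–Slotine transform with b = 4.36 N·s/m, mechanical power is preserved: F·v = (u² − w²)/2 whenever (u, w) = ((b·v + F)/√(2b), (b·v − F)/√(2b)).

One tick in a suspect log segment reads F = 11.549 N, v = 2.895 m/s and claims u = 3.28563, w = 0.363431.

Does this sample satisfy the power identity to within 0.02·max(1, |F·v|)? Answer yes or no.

F·v = 11.549×2.895 = 33.434355 W.
(u² − w²)/2 = (10.795364 − 0.132082)/2 = 5.331641 W.
|Δ| = 28.102714;  2% of max(1, |F·v|) = 0.668687.

no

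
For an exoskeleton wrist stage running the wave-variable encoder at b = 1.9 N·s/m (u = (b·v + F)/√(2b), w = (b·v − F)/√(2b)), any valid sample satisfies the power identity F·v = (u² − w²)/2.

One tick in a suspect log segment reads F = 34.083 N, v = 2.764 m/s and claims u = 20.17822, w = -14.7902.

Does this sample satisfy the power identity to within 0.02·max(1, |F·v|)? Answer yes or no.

F·v = 34.083×2.764 = 94.2054 W.
(u² − w²)/2 = (407.1606 − 218.7500)/2 = 94.2053 W.
|Δ| = 0.0001;  2% of max(1, |F·v|) = 1.8841.

yes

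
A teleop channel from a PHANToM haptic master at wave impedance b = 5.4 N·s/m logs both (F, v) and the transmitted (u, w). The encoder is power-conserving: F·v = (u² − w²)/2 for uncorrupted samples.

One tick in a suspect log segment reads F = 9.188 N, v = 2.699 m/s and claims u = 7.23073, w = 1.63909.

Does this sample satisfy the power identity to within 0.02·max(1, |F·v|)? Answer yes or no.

yes

F·v = 9.188×2.699 = 24.7984 W.
(u² − w²)/2 = (52.2835 − 2.6866)/2 = 24.7984 W.
|Δ| = 0.0000;  2% of max(1, |F·v|) = 0.4960.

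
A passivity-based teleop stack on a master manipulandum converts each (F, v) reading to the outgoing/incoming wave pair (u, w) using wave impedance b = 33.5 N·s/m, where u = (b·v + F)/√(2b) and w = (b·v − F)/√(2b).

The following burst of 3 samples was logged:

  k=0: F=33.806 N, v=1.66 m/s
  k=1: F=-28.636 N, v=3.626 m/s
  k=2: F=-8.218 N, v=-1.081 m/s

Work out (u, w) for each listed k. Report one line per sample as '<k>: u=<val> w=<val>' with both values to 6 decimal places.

k=0: b·v=33.5×1.66=55.610000; √(2b)=8.185353; u=(55.610000+33.806)/8.185353=10.923903, w=(55.610000−33.806)/8.185353=2.663783
k=1: b·v=33.5×3.626=121.471000; √(2b)=8.185353; u=(121.471000+(-28.636))/8.185353=11.341600, w=(121.471000−(-28.636))/8.185353=18.338489
k=2: b·v=33.5×(-1.081)=-36.213500; √(2b)=8.185353; u=(-36.213500+(-8.218))/8.185353=-5.428172, w=(-36.213500−(-8.218))/8.185353=-3.420195

0: u=10.923903 w=2.663783
1: u=11.341600 w=18.338489
2: u=-5.428172 w=-3.420195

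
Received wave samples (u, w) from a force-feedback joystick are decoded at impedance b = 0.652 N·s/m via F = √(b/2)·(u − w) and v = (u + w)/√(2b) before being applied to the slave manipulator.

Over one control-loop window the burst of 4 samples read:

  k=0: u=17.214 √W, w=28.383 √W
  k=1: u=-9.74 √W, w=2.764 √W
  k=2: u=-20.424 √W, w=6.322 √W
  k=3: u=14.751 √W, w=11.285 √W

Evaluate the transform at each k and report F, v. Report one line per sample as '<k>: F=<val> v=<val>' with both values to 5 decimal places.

0: F=-6.37710 v=39.92983
1: F=-7.13934 v=-6.10897
2: F=-15.27101 v=-12.34929
3: F=1.97896 v=22.80003

k=0: u−w=-11.16900, u+w=45.59700; √(b/2)=0.57096, √(2b)=1.14193; F=0.57096×(-11.169)=-6.37710, v=45.59700/1.14193=39.92983
k=1: u−w=-12.50400, u+w=-6.97600; √(b/2)=0.57096, √(2b)=1.14193; F=0.57096×(-12.504)=-7.13934, v=-6.97600/1.14193=-6.10897
k=2: u−w=-26.74600, u+w=-14.10200; √(b/2)=0.57096, √(2b)=1.14193; F=0.57096×(-26.746)=-15.27101, v=-14.10200/1.14193=-12.34929
k=3: u−w=3.46600, u+w=26.03600; √(b/2)=0.57096, √(2b)=1.14193; F=0.57096×3.466=1.97896, v=26.03600/1.14193=22.80003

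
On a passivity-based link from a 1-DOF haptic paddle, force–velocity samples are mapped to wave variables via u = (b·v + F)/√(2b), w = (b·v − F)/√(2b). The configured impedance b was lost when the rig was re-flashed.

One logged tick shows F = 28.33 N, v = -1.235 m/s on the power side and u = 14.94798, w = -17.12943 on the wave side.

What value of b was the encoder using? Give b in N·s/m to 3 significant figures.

u + w = -2.1814;  u + w = √(2b)·v, so √(2b) = -2.1814/(-1.235) = 1.7664.
b = (√(2b))²/2 = 3.1200/2 = 1.5600.
(Check via u − w = 2F/√(2b): u − w = 32.0774, 2F/√(2b) = 32.0773.)

b = 1.56 N·s/m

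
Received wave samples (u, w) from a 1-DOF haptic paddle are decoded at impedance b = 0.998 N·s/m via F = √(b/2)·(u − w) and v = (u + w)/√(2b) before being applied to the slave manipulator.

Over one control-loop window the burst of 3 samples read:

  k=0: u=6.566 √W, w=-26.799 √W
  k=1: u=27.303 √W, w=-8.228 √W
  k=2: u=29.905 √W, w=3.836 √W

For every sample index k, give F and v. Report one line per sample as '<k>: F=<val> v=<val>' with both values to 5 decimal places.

k=0: u−w=33.36500, u+w=-20.23300; √(b/2)=0.70640, √(2b)=1.41280; F=0.70640×33.365=23.56901, v=-20.23300/1.41280=-14.32122
k=1: u−w=35.53100, u+w=19.07500; √(b/2)=0.70640, √(2b)=1.41280; F=0.70640×35.531=25.09907, v=19.07500/1.41280=13.50157
k=2: u−w=26.06900, u+w=33.74100; √(b/2)=0.70640, √(2b)=1.41280; F=0.70640×26.069=18.41512, v=33.74100/1.41280=23.88238

0: F=23.56901 v=-14.32122
1: F=25.09907 v=13.50157
2: F=18.41512 v=23.88238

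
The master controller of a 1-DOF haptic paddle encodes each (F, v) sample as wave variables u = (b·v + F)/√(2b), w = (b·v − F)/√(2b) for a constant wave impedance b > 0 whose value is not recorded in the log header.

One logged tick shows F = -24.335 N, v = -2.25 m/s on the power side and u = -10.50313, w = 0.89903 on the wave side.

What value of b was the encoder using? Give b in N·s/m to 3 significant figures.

b = 9.11 N·s/m

u + w = -9.6041;  u + w = √(2b)·v, so √(2b) = -9.6041/(-2.25) = 4.2685.
b = (√(2b))²/2 = 18.2200/2 = 9.1100.
(Check via u − w = 2F/√(2b): u − w = -11.4022, 2F/√(2b) = -11.4022.)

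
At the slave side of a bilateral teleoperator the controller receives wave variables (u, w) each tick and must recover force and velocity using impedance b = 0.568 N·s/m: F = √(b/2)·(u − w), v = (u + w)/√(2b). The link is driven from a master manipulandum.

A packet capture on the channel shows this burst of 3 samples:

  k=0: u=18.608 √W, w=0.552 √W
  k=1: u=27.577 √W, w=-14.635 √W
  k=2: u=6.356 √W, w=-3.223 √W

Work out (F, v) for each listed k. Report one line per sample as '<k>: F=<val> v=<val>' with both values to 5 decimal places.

k=0: u−w=18.05600, u+w=19.16000; √(b/2)=0.53292, √(2b)=1.06583; F=0.53292×18.056=9.62234, v=19.16000/1.06583=17.97655
k=1: u−w=42.21200, u+w=12.94200; √(b/2)=0.53292, √(2b)=1.06583; F=0.53292×42.212=22.49547, v=12.94200/1.06583=12.14262
k=2: u−w=9.57900, u+w=3.13300; √(b/2)=0.53292, √(2b)=1.06583; F=0.53292×9.579=5.10481, v=3.13300/1.06583=2.93948

0: F=9.62234 v=17.97655
1: F=22.49547 v=12.14262
2: F=5.10481 v=2.93948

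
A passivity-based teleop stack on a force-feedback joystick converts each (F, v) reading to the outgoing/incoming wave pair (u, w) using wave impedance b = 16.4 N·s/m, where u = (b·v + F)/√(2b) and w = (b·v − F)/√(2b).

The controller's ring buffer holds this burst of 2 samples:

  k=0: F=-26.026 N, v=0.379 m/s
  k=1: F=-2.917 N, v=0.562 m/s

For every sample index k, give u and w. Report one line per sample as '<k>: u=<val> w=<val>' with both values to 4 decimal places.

k=0: b·v=16.4×0.379=6.2156; √(2b)=5.7271; u=(6.2156+(-26.026))/5.7271=-3.4590, w=(6.2156−(-26.026))/5.7271=5.6296
k=1: b·v=16.4×0.562=9.2168; √(2b)=5.7271; u=(9.2168+(-2.917))/5.7271=1.1000, w=(9.2168−(-2.917))/5.7271=2.1187

0: u=-3.4590 w=5.6296
1: u=1.1000 w=2.1187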